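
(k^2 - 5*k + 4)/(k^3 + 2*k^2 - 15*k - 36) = (k - 1)/(k^2 + 6*k + 9)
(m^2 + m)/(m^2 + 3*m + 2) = m/(m + 2)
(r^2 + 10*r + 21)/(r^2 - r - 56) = (r + 3)/(r - 8)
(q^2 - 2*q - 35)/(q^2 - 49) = (q + 5)/(q + 7)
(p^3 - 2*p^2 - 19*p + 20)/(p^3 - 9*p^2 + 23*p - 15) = (p + 4)/(p - 3)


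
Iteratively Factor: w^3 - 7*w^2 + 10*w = (w)*(w^2 - 7*w + 10) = w*(w - 5)*(w - 2)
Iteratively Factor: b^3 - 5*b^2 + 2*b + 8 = (b - 4)*(b^2 - b - 2) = (b - 4)*(b - 2)*(b + 1)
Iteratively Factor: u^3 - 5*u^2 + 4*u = (u)*(u^2 - 5*u + 4) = u*(u - 4)*(u - 1)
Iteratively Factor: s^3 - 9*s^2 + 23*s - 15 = (s - 3)*(s^2 - 6*s + 5) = (s - 3)*(s - 1)*(s - 5)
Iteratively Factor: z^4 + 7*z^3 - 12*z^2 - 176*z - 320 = (z + 4)*(z^3 + 3*z^2 - 24*z - 80) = (z - 5)*(z + 4)*(z^2 + 8*z + 16) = (z - 5)*(z + 4)^2*(z + 4)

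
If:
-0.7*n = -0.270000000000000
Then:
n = 0.39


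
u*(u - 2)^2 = u^3 - 4*u^2 + 4*u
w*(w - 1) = w^2 - w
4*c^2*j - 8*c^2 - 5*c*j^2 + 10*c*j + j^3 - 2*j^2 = (-4*c + j)*(-c + j)*(j - 2)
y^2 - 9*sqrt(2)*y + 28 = (y - 7*sqrt(2))*(y - 2*sqrt(2))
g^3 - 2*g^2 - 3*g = g*(g - 3)*(g + 1)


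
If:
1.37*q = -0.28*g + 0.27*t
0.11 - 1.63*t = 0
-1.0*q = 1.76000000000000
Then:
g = 8.68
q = -1.76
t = 0.07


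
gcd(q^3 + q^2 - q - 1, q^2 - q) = q - 1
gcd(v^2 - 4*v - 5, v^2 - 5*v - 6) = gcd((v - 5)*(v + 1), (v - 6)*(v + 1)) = v + 1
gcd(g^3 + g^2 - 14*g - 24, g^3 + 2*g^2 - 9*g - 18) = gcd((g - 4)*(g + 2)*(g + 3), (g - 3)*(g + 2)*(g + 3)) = g^2 + 5*g + 6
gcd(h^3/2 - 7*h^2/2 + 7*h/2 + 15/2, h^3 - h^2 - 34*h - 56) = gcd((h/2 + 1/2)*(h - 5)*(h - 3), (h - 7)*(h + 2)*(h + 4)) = 1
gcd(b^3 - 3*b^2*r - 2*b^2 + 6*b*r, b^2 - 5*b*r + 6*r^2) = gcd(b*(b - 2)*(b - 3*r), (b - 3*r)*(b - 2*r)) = -b + 3*r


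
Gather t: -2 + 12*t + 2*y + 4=12*t + 2*y + 2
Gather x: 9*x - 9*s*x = x*(9 - 9*s)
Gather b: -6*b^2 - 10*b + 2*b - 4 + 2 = -6*b^2 - 8*b - 2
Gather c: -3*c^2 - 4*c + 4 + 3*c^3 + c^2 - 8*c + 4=3*c^3 - 2*c^2 - 12*c + 8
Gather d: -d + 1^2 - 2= -d - 1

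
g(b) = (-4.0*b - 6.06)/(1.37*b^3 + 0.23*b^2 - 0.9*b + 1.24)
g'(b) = (-4.0*b - 6.06)*(-4.11*b^2 - 0.46*b + 0.9)/(1.37*b^3 + 0.23*b^2 - 0.9*b + 1.24)^2 - 4.0/(1.37*b^3 + 0.23*b^2 - 0.9*b + 1.24)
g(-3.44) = -0.16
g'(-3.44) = -0.07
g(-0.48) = -2.63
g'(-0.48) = -2.83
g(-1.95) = -0.28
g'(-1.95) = 0.03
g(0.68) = -7.54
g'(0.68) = 5.06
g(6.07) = -0.10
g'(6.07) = 0.04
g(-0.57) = -2.40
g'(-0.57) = -2.28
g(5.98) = -0.10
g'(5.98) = 0.04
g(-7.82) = -0.04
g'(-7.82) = -0.01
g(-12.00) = -0.02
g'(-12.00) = -0.00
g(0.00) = -4.89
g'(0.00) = -6.77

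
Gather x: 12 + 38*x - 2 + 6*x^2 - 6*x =6*x^2 + 32*x + 10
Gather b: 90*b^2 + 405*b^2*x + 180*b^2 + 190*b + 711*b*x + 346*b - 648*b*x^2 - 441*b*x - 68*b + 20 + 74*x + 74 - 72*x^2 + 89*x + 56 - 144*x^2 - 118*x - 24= b^2*(405*x + 270) + b*(-648*x^2 + 270*x + 468) - 216*x^2 + 45*x + 126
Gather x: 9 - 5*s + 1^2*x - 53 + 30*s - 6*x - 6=25*s - 5*x - 50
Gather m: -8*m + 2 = 2 - 8*m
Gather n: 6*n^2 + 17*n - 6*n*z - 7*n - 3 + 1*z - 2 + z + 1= 6*n^2 + n*(10 - 6*z) + 2*z - 4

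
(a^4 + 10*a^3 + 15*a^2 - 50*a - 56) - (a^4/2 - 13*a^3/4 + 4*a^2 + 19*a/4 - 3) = a^4/2 + 53*a^3/4 + 11*a^2 - 219*a/4 - 53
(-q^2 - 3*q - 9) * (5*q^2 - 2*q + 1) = -5*q^4 - 13*q^3 - 40*q^2 + 15*q - 9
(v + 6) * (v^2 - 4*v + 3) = v^3 + 2*v^2 - 21*v + 18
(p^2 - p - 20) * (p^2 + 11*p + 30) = p^4 + 10*p^3 - p^2 - 250*p - 600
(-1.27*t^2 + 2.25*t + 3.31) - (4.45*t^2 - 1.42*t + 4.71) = -5.72*t^2 + 3.67*t - 1.4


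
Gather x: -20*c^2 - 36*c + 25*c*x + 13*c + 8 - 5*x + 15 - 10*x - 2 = -20*c^2 - 23*c + x*(25*c - 15) + 21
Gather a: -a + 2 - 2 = -a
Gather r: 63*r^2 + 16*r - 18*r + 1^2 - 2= 63*r^2 - 2*r - 1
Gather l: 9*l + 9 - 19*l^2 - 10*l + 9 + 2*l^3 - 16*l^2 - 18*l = 2*l^3 - 35*l^2 - 19*l + 18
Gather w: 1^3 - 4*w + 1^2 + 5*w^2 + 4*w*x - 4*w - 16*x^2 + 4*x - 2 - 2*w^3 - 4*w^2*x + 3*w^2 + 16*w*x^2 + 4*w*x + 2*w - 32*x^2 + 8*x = -2*w^3 + w^2*(8 - 4*x) + w*(16*x^2 + 8*x - 6) - 48*x^2 + 12*x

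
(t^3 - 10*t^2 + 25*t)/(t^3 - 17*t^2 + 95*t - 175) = t/(t - 7)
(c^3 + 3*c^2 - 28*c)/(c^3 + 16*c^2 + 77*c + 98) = c*(c - 4)/(c^2 + 9*c + 14)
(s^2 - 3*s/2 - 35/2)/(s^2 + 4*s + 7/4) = 2*(s - 5)/(2*s + 1)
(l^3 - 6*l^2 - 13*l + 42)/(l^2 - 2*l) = l - 4 - 21/l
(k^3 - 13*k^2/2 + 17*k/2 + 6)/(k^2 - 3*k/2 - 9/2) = (2*k^2 - 7*k - 4)/(2*k + 3)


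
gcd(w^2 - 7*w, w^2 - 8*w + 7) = w - 7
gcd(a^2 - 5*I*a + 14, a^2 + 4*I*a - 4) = a + 2*I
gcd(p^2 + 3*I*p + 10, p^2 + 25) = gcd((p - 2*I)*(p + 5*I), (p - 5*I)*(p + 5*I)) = p + 5*I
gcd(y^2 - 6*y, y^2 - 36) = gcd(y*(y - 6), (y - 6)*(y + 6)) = y - 6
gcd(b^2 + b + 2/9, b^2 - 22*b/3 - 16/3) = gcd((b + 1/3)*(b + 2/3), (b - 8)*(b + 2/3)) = b + 2/3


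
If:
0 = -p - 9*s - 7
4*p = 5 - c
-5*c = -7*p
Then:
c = 35/27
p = 25/27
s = -214/243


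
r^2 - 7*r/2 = r*(r - 7/2)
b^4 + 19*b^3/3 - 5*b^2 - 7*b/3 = b*(b - 1)*(b + 1/3)*(b + 7)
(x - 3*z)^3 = x^3 - 9*x^2*z + 27*x*z^2 - 27*z^3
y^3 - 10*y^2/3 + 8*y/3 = y*(y - 2)*(y - 4/3)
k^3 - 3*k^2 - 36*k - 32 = (k - 8)*(k + 1)*(k + 4)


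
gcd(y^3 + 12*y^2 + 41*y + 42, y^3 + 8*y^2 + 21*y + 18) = y^2 + 5*y + 6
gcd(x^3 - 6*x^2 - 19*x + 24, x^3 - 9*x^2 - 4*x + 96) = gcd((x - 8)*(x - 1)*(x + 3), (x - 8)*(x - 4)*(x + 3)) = x^2 - 5*x - 24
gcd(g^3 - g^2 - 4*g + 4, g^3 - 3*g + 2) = g^2 + g - 2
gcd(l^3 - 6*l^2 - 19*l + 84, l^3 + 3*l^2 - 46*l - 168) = l^2 - 3*l - 28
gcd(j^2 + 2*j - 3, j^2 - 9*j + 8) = j - 1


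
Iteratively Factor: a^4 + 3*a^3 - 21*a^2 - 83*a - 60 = (a + 3)*(a^3 - 21*a - 20) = (a + 1)*(a + 3)*(a^2 - a - 20) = (a + 1)*(a + 3)*(a + 4)*(a - 5)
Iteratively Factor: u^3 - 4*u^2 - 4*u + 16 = (u - 2)*(u^2 - 2*u - 8) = (u - 4)*(u - 2)*(u + 2)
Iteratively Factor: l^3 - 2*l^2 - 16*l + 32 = (l - 2)*(l^2 - 16) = (l - 2)*(l + 4)*(l - 4)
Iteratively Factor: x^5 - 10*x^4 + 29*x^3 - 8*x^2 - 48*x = (x)*(x^4 - 10*x^3 + 29*x^2 - 8*x - 48) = x*(x - 4)*(x^3 - 6*x^2 + 5*x + 12) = x*(x - 4)*(x - 3)*(x^2 - 3*x - 4) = x*(x - 4)^2*(x - 3)*(x + 1)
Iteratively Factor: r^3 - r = (r + 1)*(r^2 - r) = r*(r + 1)*(r - 1)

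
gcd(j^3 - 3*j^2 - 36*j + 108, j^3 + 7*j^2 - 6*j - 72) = j^2 + 3*j - 18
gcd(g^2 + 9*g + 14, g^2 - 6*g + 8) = 1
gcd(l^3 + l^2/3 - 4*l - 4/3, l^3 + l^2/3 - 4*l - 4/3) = l^3 + l^2/3 - 4*l - 4/3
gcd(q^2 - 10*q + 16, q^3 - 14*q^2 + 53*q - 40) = q - 8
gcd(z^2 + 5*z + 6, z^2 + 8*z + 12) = z + 2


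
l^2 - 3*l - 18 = (l - 6)*(l + 3)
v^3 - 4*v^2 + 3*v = v*(v - 3)*(v - 1)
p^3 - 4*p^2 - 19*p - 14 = (p - 7)*(p + 1)*(p + 2)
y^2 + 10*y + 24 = (y + 4)*(y + 6)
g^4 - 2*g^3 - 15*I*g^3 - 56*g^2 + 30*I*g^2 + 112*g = g*(g - 2)*(g - 8*I)*(g - 7*I)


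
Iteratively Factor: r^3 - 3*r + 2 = (r - 1)*(r^2 + r - 2) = (r - 1)^2*(r + 2)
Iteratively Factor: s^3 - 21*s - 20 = (s + 1)*(s^2 - s - 20) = (s + 1)*(s + 4)*(s - 5)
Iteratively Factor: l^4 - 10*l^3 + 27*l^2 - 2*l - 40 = (l - 5)*(l^3 - 5*l^2 + 2*l + 8) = (l - 5)*(l - 2)*(l^2 - 3*l - 4) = (l - 5)*(l - 4)*(l - 2)*(l + 1)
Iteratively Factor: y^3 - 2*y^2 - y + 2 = (y - 2)*(y^2 - 1) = (y - 2)*(y - 1)*(y + 1)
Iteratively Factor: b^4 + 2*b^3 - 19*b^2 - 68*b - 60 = (b - 5)*(b^3 + 7*b^2 + 16*b + 12) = (b - 5)*(b + 2)*(b^2 + 5*b + 6) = (b - 5)*(b + 2)*(b + 3)*(b + 2)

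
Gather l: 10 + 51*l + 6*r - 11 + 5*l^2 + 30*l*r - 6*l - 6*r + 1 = 5*l^2 + l*(30*r + 45)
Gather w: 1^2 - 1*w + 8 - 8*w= 9 - 9*w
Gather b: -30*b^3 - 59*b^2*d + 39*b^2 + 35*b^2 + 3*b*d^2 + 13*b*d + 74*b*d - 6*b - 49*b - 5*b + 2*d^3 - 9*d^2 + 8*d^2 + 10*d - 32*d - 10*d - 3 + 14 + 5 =-30*b^3 + b^2*(74 - 59*d) + b*(3*d^2 + 87*d - 60) + 2*d^3 - d^2 - 32*d + 16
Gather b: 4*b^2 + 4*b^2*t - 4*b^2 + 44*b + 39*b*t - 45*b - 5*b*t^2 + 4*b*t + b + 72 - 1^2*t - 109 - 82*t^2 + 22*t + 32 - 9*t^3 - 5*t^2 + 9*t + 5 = 4*b^2*t + b*(-5*t^2 + 43*t) - 9*t^3 - 87*t^2 + 30*t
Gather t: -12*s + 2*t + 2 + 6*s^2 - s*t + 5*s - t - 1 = 6*s^2 - 7*s + t*(1 - s) + 1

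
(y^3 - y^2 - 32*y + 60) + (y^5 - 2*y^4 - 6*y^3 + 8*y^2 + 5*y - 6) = y^5 - 2*y^4 - 5*y^3 + 7*y^2 - 27*y + 54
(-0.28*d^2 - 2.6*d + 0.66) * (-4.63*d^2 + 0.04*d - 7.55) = 1.2964*d^4 + 12.0268*d^3 - 1.0458*d^2 + 19.6564*d - 4.983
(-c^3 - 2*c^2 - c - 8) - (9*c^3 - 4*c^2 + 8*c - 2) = -10*c^3 + 2*c^2 - 9*c - 6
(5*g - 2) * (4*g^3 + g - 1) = 20*g^4 - 8*g^3 + 5*g^2 - 7*g + 2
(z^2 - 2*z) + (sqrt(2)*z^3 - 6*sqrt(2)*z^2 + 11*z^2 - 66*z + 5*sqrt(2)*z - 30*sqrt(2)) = sqrt(2)*z^3 - 6*sqrt(2)*z^2 + 12*z^2 - 68*z + 5*sqrt(2)*z - 30*sqrt(2)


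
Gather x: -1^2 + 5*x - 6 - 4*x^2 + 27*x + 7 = -4*x^2 + 32*x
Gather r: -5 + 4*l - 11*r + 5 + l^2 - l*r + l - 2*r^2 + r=l^2 + 5*l - 2*r^2 + r*(-l - 10)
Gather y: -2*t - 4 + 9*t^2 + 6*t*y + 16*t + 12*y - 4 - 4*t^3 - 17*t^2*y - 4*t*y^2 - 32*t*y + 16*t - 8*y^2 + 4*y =-4*t^3 + 9*t^2 + 30*t + y^2*(-4*t - 8) + y*(-17*t^2 - 26*t + 16) - 8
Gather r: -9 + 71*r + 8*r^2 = 8*r^2 + 71*r - 9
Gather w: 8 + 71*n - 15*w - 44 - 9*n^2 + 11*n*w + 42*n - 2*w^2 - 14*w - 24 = -9*n^2 + 113*n - 2*w^2 + w*(11*n - 29) - 60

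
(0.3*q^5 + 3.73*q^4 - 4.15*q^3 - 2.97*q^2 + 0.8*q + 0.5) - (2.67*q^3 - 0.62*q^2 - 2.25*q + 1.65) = 0.3*q^5 + 3.73*q^4 - 6.82*q^3 - 2.35*q^2 + 3.05*q - 1.15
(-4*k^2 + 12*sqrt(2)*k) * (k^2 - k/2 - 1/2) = -4*k^4 + 2*k^3 + 12*sqrt(2)*k^3 - 6*sqrt(2)*k^2 + 2*k^2 - 6*sqrt(2)*k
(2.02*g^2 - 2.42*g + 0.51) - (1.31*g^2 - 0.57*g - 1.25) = 0.71*g^2 - 1.85*g + 1.76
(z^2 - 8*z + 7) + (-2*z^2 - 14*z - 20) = -z^2 - 22*z - 13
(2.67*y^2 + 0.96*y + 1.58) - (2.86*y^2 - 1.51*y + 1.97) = -0.19*y^2 + 2.47*y - 0.39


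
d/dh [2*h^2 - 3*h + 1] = 4*h - 3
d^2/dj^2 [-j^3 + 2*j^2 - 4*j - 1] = 4 - 6*j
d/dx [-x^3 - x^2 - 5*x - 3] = -3*x^2 - 2*x - 5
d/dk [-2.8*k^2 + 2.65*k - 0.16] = 2.65 - 5.6*k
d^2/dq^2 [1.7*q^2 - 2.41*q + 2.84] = 3.40000000000000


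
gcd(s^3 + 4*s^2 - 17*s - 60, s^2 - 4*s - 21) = s + 3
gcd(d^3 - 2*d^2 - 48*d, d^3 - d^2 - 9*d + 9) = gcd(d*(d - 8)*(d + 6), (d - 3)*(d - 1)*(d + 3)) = 1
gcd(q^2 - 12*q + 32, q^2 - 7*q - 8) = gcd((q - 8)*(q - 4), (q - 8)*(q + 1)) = q - 8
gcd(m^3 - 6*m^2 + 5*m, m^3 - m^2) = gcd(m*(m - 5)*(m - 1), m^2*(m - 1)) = m^2 - m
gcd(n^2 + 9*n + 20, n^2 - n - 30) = n + 5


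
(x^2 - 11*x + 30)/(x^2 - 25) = (x - 6)/(x + 5)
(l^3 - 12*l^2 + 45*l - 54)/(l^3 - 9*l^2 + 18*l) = (l - 3)/l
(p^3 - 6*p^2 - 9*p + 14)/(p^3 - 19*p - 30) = (p^2 - 8*p + 7)/(p^2 - 2*p - 15)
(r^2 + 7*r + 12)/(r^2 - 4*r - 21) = (r + 4)/(r - 7)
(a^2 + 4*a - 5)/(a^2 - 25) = (a - 1)/(a - 5)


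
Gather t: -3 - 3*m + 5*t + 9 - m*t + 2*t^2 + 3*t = -3*m + 2*t^2 + t*(8 - m) + 6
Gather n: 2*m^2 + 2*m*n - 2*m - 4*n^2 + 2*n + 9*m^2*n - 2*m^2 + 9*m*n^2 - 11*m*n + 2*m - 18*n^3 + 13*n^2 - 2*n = -18*n^3 + n^2*(9*m + 9) + n*(9*m^2 - 9*m)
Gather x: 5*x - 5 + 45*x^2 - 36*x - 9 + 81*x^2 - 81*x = 126*x^2 - 112*x - 14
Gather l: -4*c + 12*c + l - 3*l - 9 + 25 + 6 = 8*c - 2*l + 22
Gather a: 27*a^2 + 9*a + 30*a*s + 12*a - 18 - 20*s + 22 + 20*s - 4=27*a^2 + a*(30*s + 21)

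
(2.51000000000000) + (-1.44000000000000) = 1.07000000000000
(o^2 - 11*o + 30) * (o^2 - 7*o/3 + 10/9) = o^4 - 40*o^3/3 + 511*o^2/9 - 740*o/9 + 100/3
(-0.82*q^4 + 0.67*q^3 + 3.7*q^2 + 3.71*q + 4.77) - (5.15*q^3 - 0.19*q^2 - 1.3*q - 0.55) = -0.82*q^4 - 4.48*q^3 + 3.89*q^2 + 5.01*q + 5.32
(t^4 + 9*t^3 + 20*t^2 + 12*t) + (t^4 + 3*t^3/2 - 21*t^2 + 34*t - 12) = 2*t^4 + 21*t^3/2 - t^2 + 46*t - 12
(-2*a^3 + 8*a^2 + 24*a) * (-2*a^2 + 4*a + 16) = 4*a^5 - 24*a^4 - 48*a^3 + 224*a^2 + 384*a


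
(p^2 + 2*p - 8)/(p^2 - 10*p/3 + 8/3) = 3*(p + 4)/(3*p - 4)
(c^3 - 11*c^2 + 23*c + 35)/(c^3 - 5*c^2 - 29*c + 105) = (c^2 - 4*c - 5)/(c^2 + 2*c - 15)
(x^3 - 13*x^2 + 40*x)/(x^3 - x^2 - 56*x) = (x - 5)/(x + 7)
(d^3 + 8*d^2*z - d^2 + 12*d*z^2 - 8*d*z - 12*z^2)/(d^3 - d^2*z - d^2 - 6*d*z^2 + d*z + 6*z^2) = (-d - 6*z)/(-d + 3*z)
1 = 1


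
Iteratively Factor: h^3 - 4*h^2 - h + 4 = (h - 4)*(h^2 - 1) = (h - 4)*(h - 1)*(h + 1)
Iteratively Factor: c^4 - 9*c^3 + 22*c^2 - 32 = (c + 1)*(c^3 - 10*c^2 + 32*c - 32) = (c - 4)*(c + 1)*(c^2 - 6*c + 8) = (c - 4)^2*(c + 1)*(c - 2)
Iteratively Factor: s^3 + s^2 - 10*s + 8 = (s - 1)*(s^2 + 2*s - 8) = (s - 1)*(s + 4)*(s - 2)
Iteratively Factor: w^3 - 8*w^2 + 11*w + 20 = (w - 5)*(w^2 - 3*w - 4) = (w - 5)*(w + 1)*(w - 4)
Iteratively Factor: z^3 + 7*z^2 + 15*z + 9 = (z + 1)*(z^2 + 6*z + 9) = (z + 1)*(z + 3)*(z + 3)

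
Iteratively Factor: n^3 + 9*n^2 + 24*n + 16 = (n + 4)*(n^2 + 5*n + 4) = (n + 4)^2*(n + 1)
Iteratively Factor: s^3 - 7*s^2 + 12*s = (s - 3)*(s^2 - 4*s) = (s - 4)*(s - 3)*(s)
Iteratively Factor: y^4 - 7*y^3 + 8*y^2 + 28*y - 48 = (y - 3)*(y^3 - 4*y^2 - 4*y + 16) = (y - 3)*(y - 2)*(y^2 - 2*y - 8) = (y - 4)*(y - 3)*(y - 2)*(y + 2)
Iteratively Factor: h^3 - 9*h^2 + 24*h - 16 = (h - 1)*(h^2 - 8*h + 16) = (h - 4)*(h - 1)*(h - 4)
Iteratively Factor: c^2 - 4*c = (c - 4)*(c)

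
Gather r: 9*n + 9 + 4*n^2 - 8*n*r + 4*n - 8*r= 4*n^2 + 13*n + r*(-8*n - 8) + 9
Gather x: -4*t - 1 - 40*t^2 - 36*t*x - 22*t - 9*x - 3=-40*t^2 - 26*t + x*(-36*t - 9) - 4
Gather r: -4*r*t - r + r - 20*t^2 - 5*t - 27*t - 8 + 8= -4*r*t - 20*t^2 - 32*t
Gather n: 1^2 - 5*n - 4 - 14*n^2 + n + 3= -14*n^2 - 4*n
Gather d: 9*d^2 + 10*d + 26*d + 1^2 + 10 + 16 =9*d^2 + 36*d + 27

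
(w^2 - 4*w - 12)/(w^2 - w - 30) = (w + 2)/(w + 5)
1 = 1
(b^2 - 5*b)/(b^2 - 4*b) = (b - 5)/(b - 4)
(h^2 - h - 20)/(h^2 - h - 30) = (-h^2 + h + 20)/(-h^2 + h + 30)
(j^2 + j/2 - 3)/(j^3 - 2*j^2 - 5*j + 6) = (j - 3/2)/(j^2 - 4*j + 3)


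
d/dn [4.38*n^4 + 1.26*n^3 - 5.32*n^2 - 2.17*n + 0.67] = 17.52*n^3 + 3.78*n^2 - 10.64*n - 2.17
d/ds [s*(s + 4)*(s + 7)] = 3*s^2 + 22*s + 28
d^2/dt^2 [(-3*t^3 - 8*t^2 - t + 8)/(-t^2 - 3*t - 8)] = 40*(-t^3 + 24*t + 24)/(t^6 + 9*t^5 + 51*t^4 + 171*t^3 + 408*t^2 + 576*t + 512)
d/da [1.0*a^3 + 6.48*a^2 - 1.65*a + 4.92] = 3.0*a^2 + 12.96*a - 1.65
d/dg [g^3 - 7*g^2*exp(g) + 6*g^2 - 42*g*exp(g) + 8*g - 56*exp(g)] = -7*g^2*exp(g) + 3*g^2 - 56*g*exp(g) + 12*g - 98*exp(g) + 8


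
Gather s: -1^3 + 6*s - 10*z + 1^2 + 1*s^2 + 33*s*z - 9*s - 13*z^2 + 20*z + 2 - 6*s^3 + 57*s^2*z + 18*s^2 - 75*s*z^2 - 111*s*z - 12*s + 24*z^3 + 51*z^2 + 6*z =-6*s^3 + s^2*(57*z + 19) + s*(-75*z^2 - 78*z - 15) + 24*z^3 + 38*z^2 + 16*z + 2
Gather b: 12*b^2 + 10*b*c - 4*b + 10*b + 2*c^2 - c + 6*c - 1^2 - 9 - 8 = 12*b^2 + b*(10*c + 6) + 2*c^2 + 5*c - 18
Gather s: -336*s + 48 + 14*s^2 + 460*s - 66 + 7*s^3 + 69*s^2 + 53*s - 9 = 7*s^3 + 83*s^2 + 177*s - 27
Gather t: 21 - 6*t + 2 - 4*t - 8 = 15 - 10*t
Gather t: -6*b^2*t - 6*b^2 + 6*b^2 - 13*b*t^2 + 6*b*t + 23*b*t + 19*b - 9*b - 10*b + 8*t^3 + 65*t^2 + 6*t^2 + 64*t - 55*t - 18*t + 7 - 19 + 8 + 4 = 8*t^3 + t^2*(71 - 13*b) + t*(-6*b^2 + 29*b - 9)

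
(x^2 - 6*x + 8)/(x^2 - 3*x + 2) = (x - 4)/(x - 1)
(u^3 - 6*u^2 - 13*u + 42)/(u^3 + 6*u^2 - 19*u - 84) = (u^2 - 9*u + 14)/(u^2 + 3*u - 28)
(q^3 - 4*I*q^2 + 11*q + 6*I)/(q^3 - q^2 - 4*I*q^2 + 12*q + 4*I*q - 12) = (q^2 + 2*I*q - 1)/(q^2 + q*(-1 + 2*I) - 2*I)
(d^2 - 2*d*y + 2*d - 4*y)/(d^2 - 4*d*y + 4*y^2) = (-d - 2)/(-d + 2*y)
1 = 1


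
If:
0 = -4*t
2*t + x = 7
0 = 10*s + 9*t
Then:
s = 0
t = 0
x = 7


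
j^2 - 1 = (j - 1)*(j + 1)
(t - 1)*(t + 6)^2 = t^3 + 11*t^2 + 24*t - 36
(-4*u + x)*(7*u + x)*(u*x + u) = -28*u^3*x - 28*u^3 + 3*u^2*x^2 + 3*u^2*x + u*x^3 + u*x^2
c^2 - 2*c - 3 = (c - 3)*(c + 1)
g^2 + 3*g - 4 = (g - 1)*(g + 4)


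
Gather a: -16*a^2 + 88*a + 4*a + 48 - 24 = -16*a^2 + 92*a + 24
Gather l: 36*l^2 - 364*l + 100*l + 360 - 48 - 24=36*l^2 - 264*l + 288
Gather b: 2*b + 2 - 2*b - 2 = 0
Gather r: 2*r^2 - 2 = 2*r^2 - 2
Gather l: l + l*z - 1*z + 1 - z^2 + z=l*(z + 1) - z^2 + 1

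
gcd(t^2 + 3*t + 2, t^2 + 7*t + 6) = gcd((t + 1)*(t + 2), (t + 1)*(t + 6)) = t + 1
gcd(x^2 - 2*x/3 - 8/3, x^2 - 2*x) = x - 2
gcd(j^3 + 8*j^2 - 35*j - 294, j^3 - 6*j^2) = j - 6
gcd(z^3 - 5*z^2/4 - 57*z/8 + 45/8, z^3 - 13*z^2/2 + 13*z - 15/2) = z - 3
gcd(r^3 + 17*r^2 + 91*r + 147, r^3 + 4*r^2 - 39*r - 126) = r^2 + 10*r + 21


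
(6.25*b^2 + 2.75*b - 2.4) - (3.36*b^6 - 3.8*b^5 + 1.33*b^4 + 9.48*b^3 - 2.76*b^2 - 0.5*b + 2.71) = -3.36*b^6 + 3.8*b^5 - 1.33*b^4 - 9.48*b^3 + 9.01*b^2 + 3.25*b - 5.11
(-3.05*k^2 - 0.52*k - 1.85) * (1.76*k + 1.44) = -5.368*k^3 - 5.3072*k^2 - 4.0048*k - 2.664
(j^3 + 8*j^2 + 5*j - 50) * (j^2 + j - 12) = j^5 + 9*j^4 + j^3 - 141*j^2 - 110*j + 600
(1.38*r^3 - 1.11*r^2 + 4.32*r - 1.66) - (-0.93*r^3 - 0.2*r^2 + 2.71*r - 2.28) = 2.31*r^3 - 0.91*r^2 + 1.61*r + 0.62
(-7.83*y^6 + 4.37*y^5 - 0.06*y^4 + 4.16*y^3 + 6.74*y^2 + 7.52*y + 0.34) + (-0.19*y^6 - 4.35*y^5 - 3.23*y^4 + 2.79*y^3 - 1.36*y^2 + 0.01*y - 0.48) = -8.02*y^6 + 0.0200000000000005*y^5 - 3.29*y^4 + 6.95*y^3 + 5.38*y^2 + 7.53*y - 0.14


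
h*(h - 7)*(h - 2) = h^3 - 9*h^2 + 14*h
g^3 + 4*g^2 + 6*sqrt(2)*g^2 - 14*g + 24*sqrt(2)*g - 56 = (g + 4)*(g - sqrt(2))*(g + 7*sqrt(2))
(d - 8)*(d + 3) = d^2 - 5*d - 24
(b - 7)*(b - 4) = b^2 - 11*b + 28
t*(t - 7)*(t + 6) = t^3 - t^2 - 42*t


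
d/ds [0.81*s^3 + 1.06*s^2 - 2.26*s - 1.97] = 2.43*s^2 + 2.12*s - 2.26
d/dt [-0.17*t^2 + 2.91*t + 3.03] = 2.91 - 0.34*t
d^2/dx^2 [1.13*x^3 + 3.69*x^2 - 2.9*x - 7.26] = 6.78*x + 7.38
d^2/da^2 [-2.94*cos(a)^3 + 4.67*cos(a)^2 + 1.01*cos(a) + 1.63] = 1.195*cos(a) - 9.34*cos(2*a) + 6.615*cos(3*a)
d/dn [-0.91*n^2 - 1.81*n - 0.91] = -1.82*n - 1.81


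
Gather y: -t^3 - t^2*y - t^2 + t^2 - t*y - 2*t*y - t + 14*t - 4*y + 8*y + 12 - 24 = -t^3 + 13*t + y*(-t^2 - 3*t + 4) - 12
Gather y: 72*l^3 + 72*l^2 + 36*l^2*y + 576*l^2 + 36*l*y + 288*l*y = 72*l^3 + 648*l^2 + y*(36*l^2 + 324*l)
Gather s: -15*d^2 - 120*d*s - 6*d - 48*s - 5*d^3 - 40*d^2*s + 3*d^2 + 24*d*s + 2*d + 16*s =-5*d^3 - 12*d^2 - 4*d + s*(-40*d^2 - 96*d - 32)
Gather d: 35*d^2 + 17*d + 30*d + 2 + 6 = 35*d^2 + 47*d + 8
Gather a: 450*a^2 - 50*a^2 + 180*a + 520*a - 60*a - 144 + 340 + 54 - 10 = 400*a^2 + 640*a + 240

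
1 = 1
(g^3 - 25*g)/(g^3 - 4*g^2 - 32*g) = (25 - g^2)/(-g^2 + 4*g + 32)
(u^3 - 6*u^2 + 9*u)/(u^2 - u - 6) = u*(u - 3)/(u + 2)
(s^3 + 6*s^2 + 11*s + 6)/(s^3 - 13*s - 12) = (s + 2)/(s - 4)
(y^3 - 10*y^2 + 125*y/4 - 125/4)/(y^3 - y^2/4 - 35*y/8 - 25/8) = 2*(2*y^2 - 15*y + 25)/(4*y^2 + 9*y + 5)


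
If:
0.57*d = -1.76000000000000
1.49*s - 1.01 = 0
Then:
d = -3.09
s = 0.68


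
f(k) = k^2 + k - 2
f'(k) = 2*k + 1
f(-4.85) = 16.67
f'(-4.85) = -8.70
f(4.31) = 20.89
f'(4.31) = 9.62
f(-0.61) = -2.24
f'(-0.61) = -0.22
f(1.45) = 1.55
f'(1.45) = 3.90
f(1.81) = 3.09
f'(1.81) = 4.62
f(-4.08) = 10.57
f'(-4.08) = -7.16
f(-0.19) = -2.15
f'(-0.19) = 0.62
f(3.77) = 15.98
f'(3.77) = 8.54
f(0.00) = -2.00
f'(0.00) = 1.00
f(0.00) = -2.00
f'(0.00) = 1.00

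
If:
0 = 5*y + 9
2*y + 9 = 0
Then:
No Solution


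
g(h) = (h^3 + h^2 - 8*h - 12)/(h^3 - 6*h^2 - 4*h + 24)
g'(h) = (-3*h^2 + 12*h + 4)*(h^3 + h^2 - 8*h - 12)/(h^3 - 6*h^2 - 4*h + 24)^2 + (3*h^2 + 2*h - 8)/(h^3 - 6*h^2 - 4*h + 24)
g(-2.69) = 0.10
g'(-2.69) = -0.12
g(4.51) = -2.63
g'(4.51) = -2.86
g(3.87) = -1.28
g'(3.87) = -1.61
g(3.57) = -0.83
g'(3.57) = -1.42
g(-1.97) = -0.00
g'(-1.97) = -0.16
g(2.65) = 0.75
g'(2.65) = -2.90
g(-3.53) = 0.19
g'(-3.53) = -0.10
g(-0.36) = -0.37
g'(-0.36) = -0.33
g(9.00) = 3.14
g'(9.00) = -0.69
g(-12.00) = 0.60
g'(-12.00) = -0.02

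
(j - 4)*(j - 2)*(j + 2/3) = j^3 - 16*j^2/3 + 4*j + 16/3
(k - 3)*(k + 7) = k^2 + 4*k - 21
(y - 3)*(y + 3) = y^2 - 9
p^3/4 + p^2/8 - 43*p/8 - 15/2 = (p/4 + 1)*(p - 5)*(p + 3/2)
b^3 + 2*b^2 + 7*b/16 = b*(b + 1/4)*(b + 7/4)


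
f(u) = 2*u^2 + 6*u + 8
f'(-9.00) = -30.00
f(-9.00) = 116.00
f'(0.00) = 6.00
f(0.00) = 8.00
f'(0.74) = 8.96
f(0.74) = 13.54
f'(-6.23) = -18.92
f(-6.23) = 48.25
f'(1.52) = 12.08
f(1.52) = 21.74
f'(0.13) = 6.52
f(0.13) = 8.81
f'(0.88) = 9.52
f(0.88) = 14.83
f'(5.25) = 27.00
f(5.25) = 94.62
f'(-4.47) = -11.88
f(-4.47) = 21.14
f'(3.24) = 18.96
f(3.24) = 48.44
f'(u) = 4*u + 6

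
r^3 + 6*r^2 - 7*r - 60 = (r - 3)*(r + 4)*(r + 5)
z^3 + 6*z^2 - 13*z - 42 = (z - 3)*(z + 2)*(z + 7)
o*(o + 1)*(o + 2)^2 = o^4 + 5*o^3 + 8*o^2 + 4*o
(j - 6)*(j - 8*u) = j^2 - 8*j*u - 6*j + 48*u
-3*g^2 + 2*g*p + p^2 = (-g + p)*(3*g + p)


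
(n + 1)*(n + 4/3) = n^2 + 7*n/3 + 4/3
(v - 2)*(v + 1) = v^2 - v - 2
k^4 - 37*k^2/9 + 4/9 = (k - 2)*(k - 1/3)*(k + 1/3)*(k + 2)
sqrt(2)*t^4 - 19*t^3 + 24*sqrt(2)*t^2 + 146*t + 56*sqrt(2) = (t - 7*sqrt(2))*(t - 4*sqrt(2))*(t + sqrt(2))*(sqrt(2)*t + 1)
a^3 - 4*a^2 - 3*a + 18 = (a - 3)^2*(a + 2)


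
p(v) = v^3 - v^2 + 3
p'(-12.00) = 456.00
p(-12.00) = -1869.00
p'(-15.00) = 705.00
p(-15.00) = -3597.00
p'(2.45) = 13.11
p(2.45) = 11.70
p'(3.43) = 28.43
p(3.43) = 31.59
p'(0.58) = -0.15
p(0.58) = 2.86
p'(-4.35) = 65.47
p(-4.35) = -98.24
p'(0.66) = -0.01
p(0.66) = 2.85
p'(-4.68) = 75.07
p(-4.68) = -121.41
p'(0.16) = -0.24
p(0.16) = 2.98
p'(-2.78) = 28.75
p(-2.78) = -26.21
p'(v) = 3*v^2 - 2*v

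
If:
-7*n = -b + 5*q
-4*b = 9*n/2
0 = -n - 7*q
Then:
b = 0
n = 0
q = 0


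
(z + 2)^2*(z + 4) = z^3 + 8*z^2 + 20*z + 16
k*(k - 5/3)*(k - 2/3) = k^3 - 7*k^2/3 + 10*k/9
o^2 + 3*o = o*(o + 3)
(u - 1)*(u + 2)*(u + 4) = u^3 + 5*u^2 + 2*u - 8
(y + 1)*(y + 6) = y^2 + 7*y + 6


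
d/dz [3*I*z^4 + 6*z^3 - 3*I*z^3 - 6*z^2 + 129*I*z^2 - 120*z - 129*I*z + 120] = 12*I*z^3 + z^2*(18 - 9*I) + z*(-12 + 258*I) - 120 - 129*I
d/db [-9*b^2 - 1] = -18*b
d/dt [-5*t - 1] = -5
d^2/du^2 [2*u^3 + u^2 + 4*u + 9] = 12*u + 2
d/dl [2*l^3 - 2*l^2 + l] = 6*l^2 - 4*l + 1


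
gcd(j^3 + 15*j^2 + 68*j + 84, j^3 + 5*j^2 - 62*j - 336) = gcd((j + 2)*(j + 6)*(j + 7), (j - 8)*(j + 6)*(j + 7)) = j^2 + 13*j + 42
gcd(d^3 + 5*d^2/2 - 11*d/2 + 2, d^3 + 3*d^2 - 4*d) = d^2 + 3*d - 4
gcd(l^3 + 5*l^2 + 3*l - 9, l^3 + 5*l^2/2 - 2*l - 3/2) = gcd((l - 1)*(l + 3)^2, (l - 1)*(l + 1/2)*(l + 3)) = l^2 + 2*l - 3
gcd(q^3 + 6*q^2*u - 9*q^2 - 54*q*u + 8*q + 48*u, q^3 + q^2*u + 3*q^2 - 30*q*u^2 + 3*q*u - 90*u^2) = q + 6*u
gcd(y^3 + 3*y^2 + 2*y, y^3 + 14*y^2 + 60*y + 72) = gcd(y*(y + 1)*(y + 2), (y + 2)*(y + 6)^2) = y + 2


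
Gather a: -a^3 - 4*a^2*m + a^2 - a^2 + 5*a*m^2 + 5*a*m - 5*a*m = -a^3 - 4*a^2*m + 5*a*m^2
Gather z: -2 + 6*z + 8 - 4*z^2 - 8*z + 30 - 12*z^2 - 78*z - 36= -16*z^2 - 80*z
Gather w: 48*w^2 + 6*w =48*w^2 + 6*w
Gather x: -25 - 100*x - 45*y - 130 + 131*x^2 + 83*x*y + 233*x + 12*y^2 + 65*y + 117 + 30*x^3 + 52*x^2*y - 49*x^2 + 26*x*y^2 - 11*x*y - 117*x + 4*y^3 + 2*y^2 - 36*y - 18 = 30*x^3 + x^2*(52*y + 82) + x*(26*y^2 + 72*y + 16) + 4*y^3 + 14*y^2 - 16*y - 56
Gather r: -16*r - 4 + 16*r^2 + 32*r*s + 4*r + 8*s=16*r^2 + r*(32*s - 12) + 8*s - 4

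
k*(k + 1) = k^2 + k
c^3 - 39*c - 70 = (c - 7)*(c + 2)*(c + 5)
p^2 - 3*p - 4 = (p - 4)*(p + 1)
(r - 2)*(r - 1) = r^2 - 3*r + 2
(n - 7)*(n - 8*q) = n^2 - 8*n*q - 7*n + 56*q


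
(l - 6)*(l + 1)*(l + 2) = l^3 - 3*l^2 - 16*l - 12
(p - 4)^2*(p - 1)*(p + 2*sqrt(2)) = p^4 - 9*p^3 + 2*sqrt(2)*p^3 - 18*sqrt(2)*p^2 + 24*p^2 - 16*p + 48*sqrt(2)*p - 32*sqrt(2)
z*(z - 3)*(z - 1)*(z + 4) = z^4 - 13*z^2 + 12*z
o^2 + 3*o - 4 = (o - 1)*(o + 4)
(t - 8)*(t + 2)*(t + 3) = t^3 - 3*t^2 - 34*t - 48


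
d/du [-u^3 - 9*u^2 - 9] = 3*u*(-u - 6)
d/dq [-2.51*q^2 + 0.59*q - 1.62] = 0.59 - 5.02*q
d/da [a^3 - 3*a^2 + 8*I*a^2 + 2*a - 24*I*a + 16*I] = 3*a^2 + a*(-6 + 16*I) + 2 - 24*I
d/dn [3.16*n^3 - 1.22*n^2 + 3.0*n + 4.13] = 9.48*n^2 - 2.44*n + 3.0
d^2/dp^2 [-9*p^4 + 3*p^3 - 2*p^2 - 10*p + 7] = -108*p^2 + 18*p - 4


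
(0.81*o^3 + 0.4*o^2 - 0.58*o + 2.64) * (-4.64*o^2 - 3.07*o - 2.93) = -3.7584*o^5 - 4.3427*o^4 - 0.910100000000001*o^3 - 11.641*o^2 - 6.4054*o - 7.7352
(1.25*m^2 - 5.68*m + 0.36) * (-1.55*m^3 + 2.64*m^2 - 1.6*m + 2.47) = -1.9375*m^5 + 12.104*m^4 - 17.5532*m^3 + 13.1259*m^2 - 14.6056*m + 0.8892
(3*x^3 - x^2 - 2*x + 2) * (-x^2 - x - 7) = -3*x^5 - 2*x^4 - 18*x^3 + 7*x^2 + 12*x - 14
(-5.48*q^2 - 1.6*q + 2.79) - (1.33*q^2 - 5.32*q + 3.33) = -6.81*q^2 + 3.72*q - 0.54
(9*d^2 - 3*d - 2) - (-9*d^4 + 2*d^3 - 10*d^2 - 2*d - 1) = 9*d^4 - 2*d^3 + 19*d^2 - d - 1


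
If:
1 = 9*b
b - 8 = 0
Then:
No Solution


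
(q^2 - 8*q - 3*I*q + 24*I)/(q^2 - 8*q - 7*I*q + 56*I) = (q - 3*I)/(q - 7*I)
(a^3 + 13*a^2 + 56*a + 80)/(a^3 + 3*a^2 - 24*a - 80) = (a + 5)/(a - 5)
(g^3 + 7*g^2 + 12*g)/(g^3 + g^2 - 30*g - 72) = g/(g - 6)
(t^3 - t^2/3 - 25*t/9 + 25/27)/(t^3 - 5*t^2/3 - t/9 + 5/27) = (3*t + 5)/(3*t + 1)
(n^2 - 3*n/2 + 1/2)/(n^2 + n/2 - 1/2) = (n - 1)/(n + 1)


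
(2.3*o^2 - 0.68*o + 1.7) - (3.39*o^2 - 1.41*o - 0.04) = -1.09*o^2 + 0.73*o + 1.74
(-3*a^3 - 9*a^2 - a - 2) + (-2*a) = -3*a^3 - 9*a^2 - 3*a - 2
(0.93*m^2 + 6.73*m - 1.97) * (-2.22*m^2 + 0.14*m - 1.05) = -2.0646*m^4 - 14.8104*m^3 + 4.3391*m^2 - 7.3423*m + 2.0685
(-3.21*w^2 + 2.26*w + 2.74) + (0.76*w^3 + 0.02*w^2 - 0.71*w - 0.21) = 0.76*w^3 - 3.19*w^2 + 1.55*w + 2.53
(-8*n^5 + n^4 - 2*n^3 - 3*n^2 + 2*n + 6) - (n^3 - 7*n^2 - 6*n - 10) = -8*n^5 + n^4 - 3*n^3 + 4*n^2 + 8*n + 16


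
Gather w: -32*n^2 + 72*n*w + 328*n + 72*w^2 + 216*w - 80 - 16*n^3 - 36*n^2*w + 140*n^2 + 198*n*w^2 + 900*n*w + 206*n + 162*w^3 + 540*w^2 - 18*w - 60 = -16*n^3 + 108*n^2 + 534*n + 162*w^3 + w^2*(198*n + 612) + w*(-36*n^2 + 972*n + 198) - 140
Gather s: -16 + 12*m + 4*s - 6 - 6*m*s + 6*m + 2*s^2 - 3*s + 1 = 18*m + 2*s^2 + s*(1 - 6*m) - 21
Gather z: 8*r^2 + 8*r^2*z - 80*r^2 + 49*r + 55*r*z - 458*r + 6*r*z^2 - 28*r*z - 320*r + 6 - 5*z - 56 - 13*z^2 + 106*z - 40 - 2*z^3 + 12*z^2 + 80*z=-72*r^2 - 729*r - 2*z^3 + z^2*(6*r - 1) + z*(8*r^2 + 27*r + 181) - 90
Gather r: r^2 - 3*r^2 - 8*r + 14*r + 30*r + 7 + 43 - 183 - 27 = -2*r^2 + 36*r - 160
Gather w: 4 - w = 4 - w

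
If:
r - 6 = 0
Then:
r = 6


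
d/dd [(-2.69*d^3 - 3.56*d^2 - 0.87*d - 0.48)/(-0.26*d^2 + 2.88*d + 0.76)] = (0.6994*d^4 - 15.4944*d^3 - 16.6122*d^2 - 5.6608*d + 0.7212)/(0.0676*d^4 - 1.4976*d^3 + 7.8992*d^2 + 4.3776*d + 0.5776)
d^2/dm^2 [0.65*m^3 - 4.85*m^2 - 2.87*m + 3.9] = 3.9*m - 9.7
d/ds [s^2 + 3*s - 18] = 2*s + 3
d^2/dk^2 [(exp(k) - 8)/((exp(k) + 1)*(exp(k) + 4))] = (exp(4*k) - 37*exp(3*k) - 144*exp(2*k) - 92*exp(k) + 176)*exp(k)/(exp(6*k) + 15*exp(5*k) + 87*exp(4*k) + 245*exp(3*k) + 348*exp(2*k) + 240*exp(k) + 64)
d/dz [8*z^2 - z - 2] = 16*z - 1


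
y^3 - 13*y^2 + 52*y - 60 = (y - 6)*(y - 5)*(y - 2)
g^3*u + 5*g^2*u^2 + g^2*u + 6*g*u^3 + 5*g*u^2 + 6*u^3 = (g + 2*u)*(g + 3*u)*(g*u + u)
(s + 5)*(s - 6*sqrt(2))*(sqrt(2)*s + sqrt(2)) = sqrt(2)*s^3 - 12*s^2 + 6*sqrt(2)*s^2 - 72*s + 5*sqrt(2)*s - 60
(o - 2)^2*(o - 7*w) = o^3 - 7*o^2*w - 4*o^2 + 28*o*w + 4*o - 28*w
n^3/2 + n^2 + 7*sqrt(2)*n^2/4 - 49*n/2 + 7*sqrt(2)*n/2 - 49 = (n/2 + 1)*(n - 7*sqrt(2)/2)*(n + 7*sqrt(2))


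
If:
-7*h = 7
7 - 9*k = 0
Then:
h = -1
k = 7/9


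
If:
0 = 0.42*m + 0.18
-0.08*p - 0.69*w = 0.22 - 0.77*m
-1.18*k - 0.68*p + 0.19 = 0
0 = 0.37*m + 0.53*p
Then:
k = -0.01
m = -0.43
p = 0.30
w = -0.83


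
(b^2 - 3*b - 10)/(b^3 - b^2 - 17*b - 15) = (b + 2)/(b^2 + 4*b + 3)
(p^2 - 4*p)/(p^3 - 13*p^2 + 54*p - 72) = p/(p^2 - 9*p + 18)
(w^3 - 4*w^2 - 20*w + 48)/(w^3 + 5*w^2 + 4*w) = (w^2 - 8*w + 12)/(w*(w + 1))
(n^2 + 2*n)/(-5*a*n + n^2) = (-n - 2)/(5*a - n)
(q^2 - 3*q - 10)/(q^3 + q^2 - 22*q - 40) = 1/(q + 4)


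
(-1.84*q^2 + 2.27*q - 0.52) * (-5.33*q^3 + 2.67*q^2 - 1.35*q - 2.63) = 9.8072*q^5 - 17.0119*q^4 + 11.3165*q^3 + 0.386299999999999*q^2 - 5.2681*q + 1.3676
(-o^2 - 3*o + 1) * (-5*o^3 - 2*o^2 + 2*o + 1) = 5*o^5 + 17*o^4 - o^3 - 9*o^2 - o + 1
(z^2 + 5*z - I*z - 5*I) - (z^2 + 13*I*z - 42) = 5*z - 14*I*z + 42 - 5*I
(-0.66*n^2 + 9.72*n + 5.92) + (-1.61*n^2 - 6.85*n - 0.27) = -2.27*n^2 + 2.87*n + 5.65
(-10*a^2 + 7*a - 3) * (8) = -80*a^2 + 56*a - 24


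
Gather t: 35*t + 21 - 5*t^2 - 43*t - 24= -5*t^2 - 8*t - 3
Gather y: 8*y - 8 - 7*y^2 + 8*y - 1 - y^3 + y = -y^3 - 7*y^2 + 17*y - 9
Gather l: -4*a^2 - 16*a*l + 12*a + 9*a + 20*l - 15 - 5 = -4*a^2 + 21*a + l*(20 - 16*a) - 20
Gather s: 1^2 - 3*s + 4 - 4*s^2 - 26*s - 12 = -4*s^2 - 29*s - 7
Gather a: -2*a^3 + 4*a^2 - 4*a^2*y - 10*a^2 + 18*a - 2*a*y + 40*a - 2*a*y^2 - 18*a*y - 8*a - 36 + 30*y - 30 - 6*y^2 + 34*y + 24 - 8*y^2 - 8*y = -2*a^3 + a^2*(-4*y - 6) + a*(-2*y^2 - 20*y + 50) - 14*y^2 + 56*y - 42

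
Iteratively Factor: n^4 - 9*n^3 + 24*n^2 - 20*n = (n - 2)*(n^3 - 7*n^2 + 10*n) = n*(n - 2)*(n^2 - 7*n + 10) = n*(n - 2)^2*(n - 5)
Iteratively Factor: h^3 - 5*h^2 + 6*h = (h)*(h^2 - 5*h + 6) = h*(h - 2)*(h - 3)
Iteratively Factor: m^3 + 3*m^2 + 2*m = (m + 1)*(m^2 + 2*m) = m*(m + 1)*(m + 2)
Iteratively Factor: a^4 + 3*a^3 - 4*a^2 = (a - 1)*(a^3 + 4*a^2) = a*(a - 1)*(a^2 + 4*a) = a^2*(a - 1)*(a + 4)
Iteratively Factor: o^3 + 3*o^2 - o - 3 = (o - 1)*(o^2 + 4*o + 3) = (o - 1)*(o + 1)*(o + 3)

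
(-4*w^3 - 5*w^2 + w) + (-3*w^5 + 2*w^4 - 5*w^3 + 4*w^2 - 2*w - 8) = -3*w^5 + 2*w^4 - 9*w^3 - w^2 - w - 8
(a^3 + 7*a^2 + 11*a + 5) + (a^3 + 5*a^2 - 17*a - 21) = 2*a^3 + 12*a^2 - 6*a - 16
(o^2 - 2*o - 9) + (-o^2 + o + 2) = -o - 7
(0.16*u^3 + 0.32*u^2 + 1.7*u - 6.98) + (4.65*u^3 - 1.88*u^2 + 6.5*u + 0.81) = 4.81*u^3 - 1.56*u^2 + 8.2*u - 6.17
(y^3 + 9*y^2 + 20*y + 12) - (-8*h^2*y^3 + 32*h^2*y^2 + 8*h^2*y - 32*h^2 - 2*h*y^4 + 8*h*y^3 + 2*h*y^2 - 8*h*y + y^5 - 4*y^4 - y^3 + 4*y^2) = 8*h^2*y^3 - 32*h^2*y^2 - 8*h^2*y + 32*h^2 + 2*h*y^4 - 8*h*y^3 - 2*h*y^2 + 8*h*y - y^5 + 4*y^4 + 2*y^3 + 5*y^2 + 20*y + 12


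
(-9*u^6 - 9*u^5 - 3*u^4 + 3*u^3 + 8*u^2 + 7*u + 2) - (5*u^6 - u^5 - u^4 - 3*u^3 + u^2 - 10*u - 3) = -14*u^6 - 8*u^5 - 2*u^4 + 6*u^3 + 7*u^2 + 17*u + 5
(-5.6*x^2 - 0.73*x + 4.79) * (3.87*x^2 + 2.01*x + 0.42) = -21.672*x^4 - 14.0811*x^3 + 14.718*x^2 + 9.3213*x + 2.0118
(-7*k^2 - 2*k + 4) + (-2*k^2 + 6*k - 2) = -9*k^2 + 4*k + 2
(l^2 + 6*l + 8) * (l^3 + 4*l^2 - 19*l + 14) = l^5 + 10*l^4 + 13*l^3 - 68*l^2 - 68*l + 112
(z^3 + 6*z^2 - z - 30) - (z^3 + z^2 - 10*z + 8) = 5*z^2 + 9*z - 38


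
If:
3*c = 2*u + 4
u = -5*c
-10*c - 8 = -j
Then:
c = 4/13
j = 144/13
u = -20/13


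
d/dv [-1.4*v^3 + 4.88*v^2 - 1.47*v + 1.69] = -4.2*v^2 + 9.76*v - 1.47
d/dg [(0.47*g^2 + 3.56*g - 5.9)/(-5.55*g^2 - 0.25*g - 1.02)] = (19.6405*g^2 - 66.4488*g - 5.1062)/(30.8025*g^4 + 2.775*g^3 + 11.3845*g^2 + 0.51*g + 1.0404)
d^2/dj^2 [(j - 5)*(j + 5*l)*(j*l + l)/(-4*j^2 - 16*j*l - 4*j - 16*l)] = l^2*(4*l + 5)/(2*(j^3 + 12*j^2*l + 48*j*l^2 + 64*l^3))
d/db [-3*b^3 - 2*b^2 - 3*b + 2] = -9*b^2 - 4*b - 3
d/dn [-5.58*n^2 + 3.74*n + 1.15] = 3.74 - 11.16*n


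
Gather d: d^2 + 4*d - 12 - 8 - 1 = d^2 + 4*d - 21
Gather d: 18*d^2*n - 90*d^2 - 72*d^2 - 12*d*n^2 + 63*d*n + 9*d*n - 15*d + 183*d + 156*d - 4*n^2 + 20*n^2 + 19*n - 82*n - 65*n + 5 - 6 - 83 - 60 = d^2*(18*n - 162) + d*(-12*n^2 + 72*n + 324) + 16*n^2 - 128*n - 144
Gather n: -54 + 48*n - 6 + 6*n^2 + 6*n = 6*n^2 + 54*n - 60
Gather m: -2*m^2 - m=-2*m^2 - m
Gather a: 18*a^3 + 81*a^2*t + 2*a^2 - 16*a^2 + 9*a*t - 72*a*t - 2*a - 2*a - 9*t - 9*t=18*a^3 + a^2*(81*t - 14) + a*(-63*t - 4) - 18*t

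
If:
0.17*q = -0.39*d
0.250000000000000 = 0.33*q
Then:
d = -0.33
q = 0.76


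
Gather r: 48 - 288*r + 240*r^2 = 240*r^2 - 288*r + 48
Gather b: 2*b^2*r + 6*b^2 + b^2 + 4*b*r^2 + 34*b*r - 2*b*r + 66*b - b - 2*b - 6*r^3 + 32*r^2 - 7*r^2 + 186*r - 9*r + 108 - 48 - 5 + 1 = b^2*(2*r + 7) + b*(4*r^2 + 32*r + 63) - 6*r^3 + 25*r^2 + 177*r + 56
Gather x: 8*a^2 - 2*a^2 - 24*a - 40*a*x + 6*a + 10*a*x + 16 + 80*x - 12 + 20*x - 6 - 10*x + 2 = 6*a^2 - 18*a + x*(90 - 30*a)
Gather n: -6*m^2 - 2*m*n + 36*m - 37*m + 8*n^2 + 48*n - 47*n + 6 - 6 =-6*m^2 - m + 8*n^2 + n*(1 - 2*m)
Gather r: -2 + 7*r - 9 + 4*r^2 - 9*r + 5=4*r^2 - 2*r - 6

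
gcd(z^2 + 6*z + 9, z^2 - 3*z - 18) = z + 3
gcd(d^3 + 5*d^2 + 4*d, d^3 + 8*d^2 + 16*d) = d^2 + 4*d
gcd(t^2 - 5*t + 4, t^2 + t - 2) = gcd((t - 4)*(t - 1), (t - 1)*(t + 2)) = t - 1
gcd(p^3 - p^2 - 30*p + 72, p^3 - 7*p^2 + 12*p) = p^2 - 7*p + 12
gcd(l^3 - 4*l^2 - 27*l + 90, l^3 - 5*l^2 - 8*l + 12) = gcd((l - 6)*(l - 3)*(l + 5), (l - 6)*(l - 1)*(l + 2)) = l - 6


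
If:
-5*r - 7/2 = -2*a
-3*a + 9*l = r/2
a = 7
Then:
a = 7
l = 49/20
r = 21/10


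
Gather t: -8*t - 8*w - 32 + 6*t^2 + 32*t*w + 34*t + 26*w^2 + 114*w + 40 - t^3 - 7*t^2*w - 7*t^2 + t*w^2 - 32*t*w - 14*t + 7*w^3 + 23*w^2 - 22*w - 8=-t^3 + t^2*(-7*w - 1) + t*(w^2 + 12) + 7*w^3 + 49*w^2 + 84*w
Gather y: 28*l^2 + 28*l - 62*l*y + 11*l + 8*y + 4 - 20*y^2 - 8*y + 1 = 28*l^2 - 62*l*y + 39*l - 20*y^2 + 5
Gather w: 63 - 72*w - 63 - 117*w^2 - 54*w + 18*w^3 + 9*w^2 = 18*w^3 - 108*w^2 - 126*w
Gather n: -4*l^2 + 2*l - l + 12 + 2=-4*l^2 + l + 14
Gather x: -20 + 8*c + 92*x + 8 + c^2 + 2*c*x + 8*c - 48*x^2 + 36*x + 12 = c^2 + 16*c - 48*x^2 + x*(2*c + 128)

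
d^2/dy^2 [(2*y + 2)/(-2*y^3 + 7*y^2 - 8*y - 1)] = 4*(-4*(y + 1)*(3*y^2 - 7*y + 4)^2 + (6*y^2 - 14*y + (y + 1)*(6*y - 7) + 8)*(2*y^3 - 7*y^2 + 8*y + 1))/(2*y^3 - 7*y^2 + 8*y + 1)^3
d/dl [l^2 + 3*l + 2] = 2*l + 3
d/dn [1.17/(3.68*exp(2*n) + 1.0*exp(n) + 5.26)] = (-8.6112*exp(n) - 1.17)*exp(n)/(3.68*exp(2*n) + 1.0*exp(n) + 5.26)^2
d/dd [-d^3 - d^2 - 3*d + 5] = -3*d^2 - 2*d - 3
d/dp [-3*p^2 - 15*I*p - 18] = -6*p - 15*I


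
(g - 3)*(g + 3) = g^2 - 9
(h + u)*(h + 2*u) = h^2 + 3*h*u + 2*u^2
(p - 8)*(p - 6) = p^2 - 14*p + 48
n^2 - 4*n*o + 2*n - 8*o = (n + 2)*(n - 4*o)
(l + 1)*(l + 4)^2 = l^3 + 9*l^2 + 24*l + 16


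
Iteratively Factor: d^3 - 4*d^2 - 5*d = (d - 5)*(d^2 + d) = (d - 5)*(d + 1)*(d)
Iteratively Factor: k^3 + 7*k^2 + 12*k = (k + 4)*(k^2 + 3*k) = k*(k + 4)*(k + 3)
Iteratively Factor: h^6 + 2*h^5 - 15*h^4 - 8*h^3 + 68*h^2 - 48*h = (h)*(h^5 + 2*h^4 - 15*h^3 - 8*h^2 + 68*h - 48) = h*(h - 2)*(h^4 + 4*h^3 - 7*h^2 - 22*h + 24) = h*(h - 2)*(h + 4)*(h^3 - 7*h + 6) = h*(h - 2)^2*(h + 4)*(h^2 + 2*h - 3) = h*(h - 2)^2*(h + 3)*(h + 4)*(h - 1)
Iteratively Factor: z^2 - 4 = (z + 2)*(z - 2)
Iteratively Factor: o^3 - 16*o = (o + 4)*(o^2 - 4*o) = (o - 4)*(o + 4)*(o)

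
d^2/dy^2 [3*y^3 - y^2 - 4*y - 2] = 18*y - 2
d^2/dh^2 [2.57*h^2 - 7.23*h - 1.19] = 5.14000000000000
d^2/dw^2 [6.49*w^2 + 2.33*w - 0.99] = 12.9800000000000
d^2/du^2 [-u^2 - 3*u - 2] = -2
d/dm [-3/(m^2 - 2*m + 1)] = 6*(m - 1)/(m^2 - 2*m + 1)^2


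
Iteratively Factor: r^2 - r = (r)*(r - 1)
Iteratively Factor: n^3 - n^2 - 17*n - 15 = (n + 3)*(n^2 - 4*n - 5) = (n - 5)*(n + 3)*(n + 1)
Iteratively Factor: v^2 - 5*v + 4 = (v - 4)*(v - 1)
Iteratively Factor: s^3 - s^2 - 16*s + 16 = (s - 4)*(s^2 + 3*s - 4) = (s - 4)*(s + 4)*(s - 1)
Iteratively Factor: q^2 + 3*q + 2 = (q + 2)*(q + 1)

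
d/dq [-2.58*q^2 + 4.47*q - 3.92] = 4.47 - 5.16*q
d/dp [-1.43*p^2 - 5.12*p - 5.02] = -2.86*p - 5.12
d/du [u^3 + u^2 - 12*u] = 3*u^2 + 2*u - 12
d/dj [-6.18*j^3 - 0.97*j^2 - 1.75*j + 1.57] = -18.54*j^2 - 1.94*j - 1.75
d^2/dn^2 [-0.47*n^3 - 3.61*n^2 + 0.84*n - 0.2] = -2.82*n - 7.22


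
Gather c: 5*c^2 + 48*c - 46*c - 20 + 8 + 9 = 5*c^2 + 2*c - 3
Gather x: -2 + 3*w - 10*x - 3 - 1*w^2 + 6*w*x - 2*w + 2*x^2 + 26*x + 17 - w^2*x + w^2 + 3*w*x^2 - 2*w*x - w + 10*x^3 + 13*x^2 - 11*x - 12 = 10*x^3 + x^2*(3*w + 15) + x*(-w^2 + 4*w + 5)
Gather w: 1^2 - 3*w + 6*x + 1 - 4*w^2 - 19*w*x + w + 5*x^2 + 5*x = -4*w^2 + w*(-19*x - 2) + 5*x^2 + 11*x + 2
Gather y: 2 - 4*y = 2 - 4*y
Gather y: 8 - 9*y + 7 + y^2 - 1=y^2 - 9*y + 14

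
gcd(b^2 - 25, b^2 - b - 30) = b + 5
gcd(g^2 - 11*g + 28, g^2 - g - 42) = g - 7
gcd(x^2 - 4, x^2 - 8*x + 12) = x - 2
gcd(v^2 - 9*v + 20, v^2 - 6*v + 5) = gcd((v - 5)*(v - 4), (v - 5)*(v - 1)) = v - 5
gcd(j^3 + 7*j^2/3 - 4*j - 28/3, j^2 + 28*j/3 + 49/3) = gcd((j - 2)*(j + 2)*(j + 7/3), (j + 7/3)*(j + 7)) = j + 7/3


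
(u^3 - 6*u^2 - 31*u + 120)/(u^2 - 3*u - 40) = u - 3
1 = 1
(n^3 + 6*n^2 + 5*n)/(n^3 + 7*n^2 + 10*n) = (n + 1)/(n + 2)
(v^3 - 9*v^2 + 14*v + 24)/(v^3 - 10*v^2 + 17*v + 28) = (v - 6)/(v - 7)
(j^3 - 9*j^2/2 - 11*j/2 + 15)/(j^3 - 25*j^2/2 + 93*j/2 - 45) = (j + 2)/(j - 6)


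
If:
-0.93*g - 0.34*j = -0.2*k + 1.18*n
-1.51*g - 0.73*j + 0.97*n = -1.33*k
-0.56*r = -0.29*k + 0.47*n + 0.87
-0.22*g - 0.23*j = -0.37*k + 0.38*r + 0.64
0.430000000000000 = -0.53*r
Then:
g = 1.03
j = -1.06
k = 0.85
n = -0.36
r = -0.81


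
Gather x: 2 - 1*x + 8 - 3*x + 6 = 16 - 4*x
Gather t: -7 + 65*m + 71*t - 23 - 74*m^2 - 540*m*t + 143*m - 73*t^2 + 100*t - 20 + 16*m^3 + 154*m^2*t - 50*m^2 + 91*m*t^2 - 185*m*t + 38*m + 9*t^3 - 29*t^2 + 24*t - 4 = 16*m^3 - 124*m^2 + 246*m + 9*t^3 + t^2*(91*m - 102) + t*(154*m^2 - 725*m + 195) - 54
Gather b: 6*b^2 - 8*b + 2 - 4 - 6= 6*b^2 - 8*b - 8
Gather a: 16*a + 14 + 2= 16*a + 16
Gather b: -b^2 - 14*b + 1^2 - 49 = -b^2 - 14*b - 48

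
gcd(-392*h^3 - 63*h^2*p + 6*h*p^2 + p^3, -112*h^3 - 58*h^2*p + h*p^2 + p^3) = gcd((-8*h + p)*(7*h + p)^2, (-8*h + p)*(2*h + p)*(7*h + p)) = -56*h^2 - h*p + p^2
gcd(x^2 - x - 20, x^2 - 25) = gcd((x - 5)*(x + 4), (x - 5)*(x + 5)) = x - 5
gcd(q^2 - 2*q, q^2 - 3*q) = q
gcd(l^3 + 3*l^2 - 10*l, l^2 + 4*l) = l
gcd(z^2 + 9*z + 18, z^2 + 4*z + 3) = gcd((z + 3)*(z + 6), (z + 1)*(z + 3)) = z + 3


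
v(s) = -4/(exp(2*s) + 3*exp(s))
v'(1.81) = 0.12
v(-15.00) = -4358689.39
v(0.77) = -0.36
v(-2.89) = -23.55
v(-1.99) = -9.33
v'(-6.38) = 786.57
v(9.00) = 0.00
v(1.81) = -0.07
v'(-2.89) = 23.98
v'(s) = -4*(-2*exp(2*s) - 3*exp(s))/(exp(2*s) + 3*exp(s))^2 = 4*(2*exp(s) + 3)*exp(-s)/(exp(s) + 3)^2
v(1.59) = -0.10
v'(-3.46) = 42.42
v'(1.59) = 0.17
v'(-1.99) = 9.74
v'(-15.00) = 4358689.83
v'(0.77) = 0.51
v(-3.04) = -27.44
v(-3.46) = -41.98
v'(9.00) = 0.00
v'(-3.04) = 27.87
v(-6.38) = -786.13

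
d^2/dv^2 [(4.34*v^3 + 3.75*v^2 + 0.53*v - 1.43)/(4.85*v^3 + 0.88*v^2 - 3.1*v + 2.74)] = (139.37251*v^6 + 466.31295*v^5 - 743.87748*v^4 - 695.620792*v^3 - 237.597852*v^2 + 325.256148*v + 44.722072)/(114.084125*v^9 + 62.0994*v^8 - 207.49173*v^7 + 114.651622*v^6 + 202.7895*v^5 - 215.439432*v^4 + 34.59626*v^3 + 98.814264*v^2 - 69.82068*v + 20.570824)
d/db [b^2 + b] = 2*b + 1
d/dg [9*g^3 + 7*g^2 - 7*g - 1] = 27*g^2 + 14*g - 7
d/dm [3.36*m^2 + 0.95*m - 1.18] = 6.72*m + 0.95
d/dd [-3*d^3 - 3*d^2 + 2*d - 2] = -9*d^2 - 6*d + 2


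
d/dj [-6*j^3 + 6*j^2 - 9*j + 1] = -18*j^2 + 12*j - 9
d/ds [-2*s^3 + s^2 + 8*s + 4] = -6*s^2 + 2*s + 8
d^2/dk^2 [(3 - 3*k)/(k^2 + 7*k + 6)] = 6*(-(k - 1)*(2*k + 7)^2 + 3*(k + 2)*(k^2 + 7*k + 6))/(k^2 + 7*k + 6)^3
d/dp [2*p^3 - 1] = 6*p^2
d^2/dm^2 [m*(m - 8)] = 2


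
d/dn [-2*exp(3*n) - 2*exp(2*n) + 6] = (-6*exp(n) - 4)*exp(2*n)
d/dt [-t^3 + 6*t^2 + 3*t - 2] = -3*t^2 + 12*t + 3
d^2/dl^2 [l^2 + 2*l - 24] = 2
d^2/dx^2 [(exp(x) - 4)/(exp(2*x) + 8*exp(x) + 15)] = (exp(4*x) - 24*exp(3*x) - 186*exp(2*x) - 136*exp(x) + 705)*exp(x)/(exp(6*x) + 24*exp(5*x) + 237*exp(4*x) + 1232*exp(3*x) + 3555*exp(2*x) + 5400*exp(x) + 3375)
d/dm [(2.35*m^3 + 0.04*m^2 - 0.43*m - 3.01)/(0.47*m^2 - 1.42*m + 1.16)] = (1.1045*m^4 - 6.674*m^3 + 8.3233*m^2 + 2.9222*m - 4.773)/(0.2209*m^4 - 1.3348*m^3 + 3.1068*m^2 - 3.2944*m + 1.3456)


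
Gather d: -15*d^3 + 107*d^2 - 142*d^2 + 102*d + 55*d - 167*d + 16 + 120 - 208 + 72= -15*d^3 - 35*d^2 - 10*d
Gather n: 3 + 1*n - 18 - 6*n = -5*n - 15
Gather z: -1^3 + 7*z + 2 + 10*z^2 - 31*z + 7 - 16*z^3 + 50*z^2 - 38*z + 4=-16*z^3 + 60*z^2 - 62*z + 12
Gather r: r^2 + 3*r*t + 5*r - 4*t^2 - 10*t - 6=r^2 + r*(3*t + 5) - 4*t^2 - 10*t - 6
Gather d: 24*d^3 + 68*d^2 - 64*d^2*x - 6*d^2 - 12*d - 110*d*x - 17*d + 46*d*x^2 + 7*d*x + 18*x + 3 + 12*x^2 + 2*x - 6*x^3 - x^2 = 24*d^3 + d^2*(62 - 64*x) + d*(46*x^2 - 103*x - 29) - 6*x^3 + 11*x^2 + 20*x + 3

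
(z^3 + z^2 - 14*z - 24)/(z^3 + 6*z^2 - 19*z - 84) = (z + 2)/(z + 7)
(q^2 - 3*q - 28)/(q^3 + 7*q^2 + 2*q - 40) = (q - 7)/(q^2 + 3*q - 10)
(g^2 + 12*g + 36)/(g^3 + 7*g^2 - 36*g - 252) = (g + 6)/(g^2 + g - 42)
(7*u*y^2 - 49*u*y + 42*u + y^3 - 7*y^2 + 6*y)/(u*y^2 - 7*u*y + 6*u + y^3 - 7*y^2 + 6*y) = (7*u + y)/(u + y)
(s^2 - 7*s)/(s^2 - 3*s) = (s - 7)/(s - 3)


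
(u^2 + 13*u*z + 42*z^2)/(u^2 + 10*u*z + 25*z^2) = (u^2 + 13*u*z + 42*z^2)/(u^2 + 10*u*z + 25*z^2)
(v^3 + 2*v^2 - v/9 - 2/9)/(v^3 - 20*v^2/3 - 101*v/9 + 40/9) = (3*v^2 + 7*v + 2)/(3*v^2 - 19*v - 40)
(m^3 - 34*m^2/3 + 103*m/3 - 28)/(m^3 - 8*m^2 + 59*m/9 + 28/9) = 3*(m - 3)/(3*m + 1)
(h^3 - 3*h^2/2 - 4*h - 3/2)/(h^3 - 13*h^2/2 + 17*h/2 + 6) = (h + 1)/(h - 4)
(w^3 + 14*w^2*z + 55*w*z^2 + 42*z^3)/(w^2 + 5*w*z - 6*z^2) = (-w^2 - 8*w*z - 7*z^2)/(-w + z)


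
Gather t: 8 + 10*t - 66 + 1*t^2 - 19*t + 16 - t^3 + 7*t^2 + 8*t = -t^3 + 8*t^2 - t - 42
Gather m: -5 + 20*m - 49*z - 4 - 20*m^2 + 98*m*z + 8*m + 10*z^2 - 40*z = -20*m^2 + m*(98*z + 28) + 10*z^2 - 89*z - 9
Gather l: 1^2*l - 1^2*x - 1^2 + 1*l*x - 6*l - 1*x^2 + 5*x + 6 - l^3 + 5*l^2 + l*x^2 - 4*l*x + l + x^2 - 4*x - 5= -l^3 + 5*l^2 + l*(x^2 - 3*x - 4)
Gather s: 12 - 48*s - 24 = -48*s - 12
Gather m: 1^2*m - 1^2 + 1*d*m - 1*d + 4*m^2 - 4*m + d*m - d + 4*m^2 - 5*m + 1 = -2*d + 8*m^2 + m*(2*d - 8)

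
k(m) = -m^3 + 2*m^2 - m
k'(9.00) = -208.00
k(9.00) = -576.00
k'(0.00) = -1.00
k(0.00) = 0.00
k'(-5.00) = -96.00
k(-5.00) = 180.00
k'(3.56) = -24.78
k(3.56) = -23.33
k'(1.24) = -0.65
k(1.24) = -0.07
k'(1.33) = -0.99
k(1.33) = -0.14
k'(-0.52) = -3.89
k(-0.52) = 1.20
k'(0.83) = 0.25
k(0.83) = -0.02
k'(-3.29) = -46.63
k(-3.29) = 60.55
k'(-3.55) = -53.01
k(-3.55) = 73.49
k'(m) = -3*m^2 + 4*m - 1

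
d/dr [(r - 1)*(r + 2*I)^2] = (r + 2*I)*(3*r - 2 + 2*I)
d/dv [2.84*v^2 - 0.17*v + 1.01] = 5.68*v - 0.17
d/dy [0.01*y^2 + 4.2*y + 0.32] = 0.02*y + 4.2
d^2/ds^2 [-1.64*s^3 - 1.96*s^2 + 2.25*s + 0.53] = -9.84*s - 3.92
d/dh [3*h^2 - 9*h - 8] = 6*h - 9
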